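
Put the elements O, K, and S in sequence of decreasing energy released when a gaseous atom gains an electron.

S > O > K

O is in period 2, group 16; S is in period 3, group 16; K is in period 4, group 1.
EA tends to increase across a period and decrease down a group, though the pattern is less regular than for IE or radius.
Here both period and group differ, so the two effects have to be weighed against each other.
O > K: both effects reinforce here, so O is clearly the higher of the two.
S > O: this pair runs against the simple trend — see the exception note.
Note the exception: S has a higher electron affinity than O, contrary to the simple trend — the compact 2p subshell of O repels the added electron more than S's larger 3p does.
For reference (kJ/mol): O 141, S 200, K 48.
So from highest to lowest: S > O > K.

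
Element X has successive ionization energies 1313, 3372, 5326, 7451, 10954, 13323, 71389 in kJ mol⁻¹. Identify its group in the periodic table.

Look for the largest jump between consecutive ionization energies: IE7/IE6 ≈ 5.4, far larger than any earlier ratio.
That jump marks the point where a core electron is being removed. So the atom has 6 valence electrons.
A main-group element with 6 valence electrons is in group 16.

Group 16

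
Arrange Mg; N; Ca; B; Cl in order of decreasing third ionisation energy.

Mg > Ca > N > Cl > B

Consider each +2 ion: Mg²⁺ is the bare [Ne] core; N²⁺ still has 3 valence electrons; Ca²⁺ is the bare [Ar] core; B²⁺ still has 1 valence electron; Cl²⁺ still has 5 valence electrons.
Breaking into a closed-shell core is much more expensive than removing a leftover valence electron — Ca and Mg have the largest IE_3 here.
Valence configurations: N²⁺ [He]2s²2p¹, B²⁺ [He]2s¹, Cl²⁺ [Ne]3s²3p³.
Tabulated IE_3 (kJ/mol): Mg 7733, N 4578, Ca 4912, B 3660, Cl 3822.
Hence IE_3: B < Cl < N < Ca < Mg.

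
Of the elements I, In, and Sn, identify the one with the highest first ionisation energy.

I

Across a period the outer electron is held more tightly (higher IE₁); down a group it sits in a higher shell, more shielded, and comes off more easily.
All lie in period 5, so first ionization energy increases left to right.
The highest first ionisation energy among these belongs to I.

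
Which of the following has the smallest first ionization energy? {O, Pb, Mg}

Pb

O is in period 2, group 16; Mg is in period 3, group 2; Pb is in period 6, group 14.
Removing the outermost electron gets harder across a period and easier down a group.
Here both period and group differ, so the two effects have to be weighed against each other.
Mg > Pb: period and group pull opposite ways; the down-group shift dominates (738 vs 716 kJ/mol).
O > Mg: both effects reinforce here, so O is clearly the higher of the two.
Tabulated first ionization energy (kJ/mol): O 1314, Mg 738, Pb 716.
The smallest first ionization energy among these belongs to Pb.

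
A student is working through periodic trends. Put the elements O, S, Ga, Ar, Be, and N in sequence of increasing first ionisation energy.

First ionization energy rises across a period (greater Z_eff holds electrons more tightly) and falls down a group (valence electrons are farther from the nucleus).
Here both period and group differ, so the two effects have to be weighed against each other.
Be > Ga: the two effects oppose for this pair; the down-group effect wins (900 vs 579 kJ/mol).
S > Be: period and group pull opposite ways; the across-period shift dominates (1000 vs 900 kJ/mol).
O > S: O sits above S in group 16, so the down-group effect alone puts O higher.
N > O: this pair runs against the simple trend — see the exception note.
Ar > N: the two effects oppose for this pair; the across-period effect wins (1521 vs 1402 kJ/mol).
Note the exception: N has a higher first ionization energy than O, contrary to the simple trend — pairing an electron in O's 2p⁴ costs repulsion energy, so O ionizes more easily than half-filled N (2p³).
Tabulated first ionization energy (kJ/mol): Be 900, N 1402, O 1314, S 1000, Ar 1521, Ga 579.
So from lowest to highest: Ga < Be < S < O < N < Ar.

Ga < Be < S < O < N < Ar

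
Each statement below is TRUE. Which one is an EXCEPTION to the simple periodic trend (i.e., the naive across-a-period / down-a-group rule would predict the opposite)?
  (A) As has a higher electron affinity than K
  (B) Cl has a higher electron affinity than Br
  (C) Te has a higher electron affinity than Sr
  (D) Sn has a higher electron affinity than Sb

The general trend: electron affinity increases across a period and decreases down a group.
(A) As (period 4, group 15) vs K (period 4, group 1): the stated order agrees with the simple trend.
(B) Cl (period 3, group 17) vs Br (period 4, group 17): the stated order agrees with the simple trend.
(C) Te (period 5, group 16) vs Sr (period 5, group 2): the stated order agrees with the simple trend.
(D) Sn (period 5, group 14) vs Sb (period 5, group 15): the stated order contradicts the simple trend.
The exception is (D): adding an electron to Sb's half-filled 5p³ is unfavourable, so Sn has the more exothermic EA.

(D)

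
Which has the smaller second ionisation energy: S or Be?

Be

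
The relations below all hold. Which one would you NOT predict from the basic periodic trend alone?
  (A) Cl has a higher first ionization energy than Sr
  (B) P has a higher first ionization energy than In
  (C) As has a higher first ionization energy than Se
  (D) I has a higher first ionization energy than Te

(C)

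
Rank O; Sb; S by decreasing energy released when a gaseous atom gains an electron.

O is in period 2, group 16; S is in period 3, group 16; Sb is in period 5, group 15.
Adding an electron releases more energy for atoms nearer the top right (short of the noble gases).
Here both period and group differ, so the two effects have to be weighed against each other.
O > Sb: both effects reinforce here, so O is clearly the higher of the two.
S > O: this pair runs against the simple trend — see the exception note.
Note the exception: S has a higher electron affinity than O, contrary to the simple trend — the compact 2p subshell of O repels the added electron more than S's larger 3p does.
For reference (kJ/mol): O 141, S 200, Sb 103.
So from highest to lowest: S > O > Sb.

S > O > Sb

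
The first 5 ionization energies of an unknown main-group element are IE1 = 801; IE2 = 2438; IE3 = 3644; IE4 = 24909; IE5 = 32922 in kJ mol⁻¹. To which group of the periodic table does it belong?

Group 13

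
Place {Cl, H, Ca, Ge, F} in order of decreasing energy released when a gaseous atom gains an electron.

Cl > F > Ge > H > Ca

H is in period 1, group 1; F is in period 2, group 17; Cl is in period 3, group 17; Ca is in period 4, group 2; Ge is in period 4, group 14.
Atoms with high Z_eff and room in the valence shell (especially the halogens) have the most exothermic electron affinities.
Neither a single period nor a single group — weigh both effects.
H > Ca: period and group pull opposite ways; the down-group shift dominates (73 vs 2 kJ/mol).
Ge > H: the two effects oppose for this pair; the across-period effect wins (119 vs 73 kJ/mol).
F > Ge: relative to Ge, both the across-period and down-group shifts push F's electron affinity up.
Cl > F: this pair runs against the simple trend — see the exception note.
Note the exception: Cl has a higher electron affinity than F, contrary to the simple trend — F's small 2p subshell makes the incoming electron feel strong e⁻–e⁻ repulsion, so Cl actually releases more energy on gaining an electron.
For reference (kJ/mol): H 73, F 328, Cl 349, Ca 2, Ge 119.
So from highest to lowest: Cl > F > Ge > H > Ca.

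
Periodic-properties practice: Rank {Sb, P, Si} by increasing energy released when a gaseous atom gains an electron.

Si is in period 3, group 14; P is in period 3, group 15; Sb is in period 5, group 15.
Atoms with high Z_eff and room in the valence shell (especially the halogens) have the most exothermic electron affinities.
These span different periods and groups, so the two trends combine.
Sb > P: this pair runs against the simple trend — see the exception note.
Si > Sb: the two effects oppose for this pair; the down-group effect wins (134 vs 103 kJ/mol).
Note the exception: Sb has a higher electron affinity than P, contrary to the simple trend — both are half-filled np³, but the pairing/repulsion penalty for the added electron shrinks as the p orbitals become larger and more diffuse down the group, and for Sb that outweighs the weaker nuclear attraction.
Note the exception: Si has a higher electron affinity than P, contrary to the simple trend — adding an electron to P's half-filled 3p³ is unfavourable, so Si (3p²) has the more exothermic EA.
Tabulated electron affinity (kJ/mol): Si 134, P 72, Sb 103.
So from lowest to highest: P < Sb < Si.

P, Sb, Si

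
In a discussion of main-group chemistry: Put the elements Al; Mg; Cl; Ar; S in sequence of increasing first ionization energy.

IE₁ increases left→right with effective nuclear charge and decreases top→bottom as the valence shell moves farther out.
All lie in period 3; the across-period trend (first ionization energy increases left to right) applies, with the exception below.
Note the exception: Mg has a higher first ionization energy than Al, contrary to the simple trend — Al's single 3p electron is easier to remove than one from Mg's filled 3s².
Tabulated first ionization energy (kJ/mol): Mg 738, Al 578, S 1000, Cl 1251, Ar 1521.
So from lowest to highest: Al < Mg < S < Cl < Ar.

Al < Mg < S < Cl < Ar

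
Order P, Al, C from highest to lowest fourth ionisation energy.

Al > C > P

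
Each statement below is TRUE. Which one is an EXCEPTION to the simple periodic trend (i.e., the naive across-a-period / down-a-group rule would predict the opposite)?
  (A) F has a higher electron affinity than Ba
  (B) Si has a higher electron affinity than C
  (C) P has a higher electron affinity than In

(B)

The general trend: electron affinity increases across a period and decreases down a group.
(A) F (period 2, group 17) vs Ba (period 6, group 2): the stated order agrees with the simple trend.
(B) Si (period 3, group 14) vs C (period 2, group 14): the stated order contradicts the simple trend.
(C) P (period 3, group 15) vs In (period 5, group 13): the stated order agrees with the simple trend.
The exception is (B): Si's larger, more diffuse 3p orbitals accept an added electron slightly more readily than C's compact 2p.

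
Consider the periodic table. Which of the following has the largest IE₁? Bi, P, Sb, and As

P

P is in period 3, group 15; As is in period 4, group 15; Sb is in period 5, group 15; Bi is in period 6, group 15.
Removing the outermost electron gets harder across a period and easier down a group.
All are in group 15, so first ionization energy increases up the group.
The largest IE₁ among these belongs to P.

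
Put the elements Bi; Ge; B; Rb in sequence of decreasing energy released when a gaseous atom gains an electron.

Ge > Bi > Rb > B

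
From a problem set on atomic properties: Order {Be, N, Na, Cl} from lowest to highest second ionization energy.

The second ionization energy removes an electron from the +1 ion. For each element: Be⁺ still has 1 valence electron; N⁺ still has 4 valence electrons; Na⁺ is the bare [Ne] core; Cl⁺ still has 6 valence electrons.
Pulling an electron out of a noble-gas core costs far more than removing a remaining valence electron, so Na sits at the high end of IE_2.
Valence configurations: Be⁺ [He]2s¹, N⁺ [He]2s²2p², Cl⁺ [Ne]3s²3p⁴.
The numbers (kJ/mol): Be 1757, N 2856, Na 4562, Cl 2298.
So the second ionization energies run Be < Cl < N < Na.

Be < Cl < N < Na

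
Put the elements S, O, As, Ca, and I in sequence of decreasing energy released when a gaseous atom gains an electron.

EA tends to increase across a period and decrease down a group, though the pattern is less regular than for IE or radius.
Here both period and group differ, so the two effects have to be weighed against each other.
As > Ca: As lies to the right of Ca in period 4, so the across-period effect alone puts As higher.
O > As: both effects reinforce here, so O is clearly the higher of the two.
S > O: this pair runs against the simple trend — see the exception note.
I > S: the two effects oppose for this pair; the across-period effect wins (295 vs 200 kJ/mol).
Note the exception: S has a higher electron affinity than O, contrary to the simple trend — the compact 2p subshell of O repels the added electron more than S's larger 3p does.
Tabulated electron affinity (kJ/mol): O 141, S 200, Ca 2, As 78, I 295.
So from highest to lowest: I > S > O > As > Ca.

I > S > O > As > Ca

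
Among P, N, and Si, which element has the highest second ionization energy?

N

IE_2 is the cost of taking one more electron from the +1 cation: P⁺ still has 4 valence electrons; N⁺ still has 4 valence electrons; Si⁺ still has 3 valence electrons.
All are still removing valence electrons, so compare the +1 ions as you would atoms: IE_2 generally rises across a period (higher Z_eff) and falls down a group (larger shell), subject to the usual subshell exceptions.
Valence configurations: P⁺ [Ne]3s²3p², N⁺ [He]2s²2p², Si⁺ [Ne]3s²3p¹.
Tabulated IE_2 (kJ/mol): P 1907, N 2856, Si 1577.
So the second ionization energies run Si < P < N.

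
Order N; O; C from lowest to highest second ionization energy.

IE_2 is the cost of taking one more electron from the +1 cation: N⁺ still has 4 valence electrons; O⁺ still has 5 valence electrons; C⁺ still has 3 valence electrons.
All are still removing valence electrons, so compare the +1 ions as you would atoms: IE_2 generally rises across a period (higher Z_eff) and falls down a group (larger shell), subject to the usual subshell exceptions.
Valence configurations: N⁺ [He]2s²2p², O⁺ [He]2s²2p³, C⁺ [He]2s²2p¹.
Approximate IE_2 values (kJ/mol): N 2856, O 3388, C 2353.
So the second ionization energies run C < N < O.

C, N, O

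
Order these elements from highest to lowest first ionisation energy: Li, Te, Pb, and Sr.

Across a period the outer electron is held more tightly (higher IE₁); down a group it sits in a higher shell, more shielded, and comes off more easily.
These span different periods and groups, so the two trends combine.
Sr > Li: the two effects oppose for this pair; the across-period effect wins (550 vs 520 kJ/mol).
Pb > Sr: period and group pull opposite ways; the across-period shift dominates (716 vs 550 kJ/mol).
Te > Pb: relative to Pb, both the across-period and down-group shifts push Te's first ionization energy up.
Tabulated first ionization energy (kJ/mol): Li 520, Sr 550, Te 869, Pb 716.
So from highest to lowest: Te > Pb > Sr > Li.

Te > Pb > Sr > Li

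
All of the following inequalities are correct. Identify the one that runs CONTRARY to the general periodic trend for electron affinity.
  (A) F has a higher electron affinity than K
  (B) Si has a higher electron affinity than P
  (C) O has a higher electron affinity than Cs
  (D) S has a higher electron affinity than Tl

(B)

The general trend: electron affinity increases across a period and decreases down a group.
(A) F (period 2, group 17) vs K (period 4, group 1): the stated order agrees with the simple trend.
(B) Si (period 3, group 14) vs P (period 3, group 15): the stated order contradicts the simple trend.
(C) O (period 2, group 16) vs Cs (period 6, group 1): the stated order agrees with the simple trend.
(D) S (period 3, group 16) vs Tl (period 6, group 13): the stated order agrees with the simple trend.
The exception is (B): adding an electron to P's half-filled 3p³ is unfavourable, so Si (3p²) has the more exothermic EA.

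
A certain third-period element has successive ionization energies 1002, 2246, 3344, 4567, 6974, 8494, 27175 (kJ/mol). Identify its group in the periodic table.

Group 16

Look for the largest jump between consecutive ionization energies: IE7/IE6 ≈ 3.2, far larger than any earlier ratio.
That jump marks the point where a core electron is being removed. So the atom has 6 valence electrons.
A main-group element with 6 valence electrons is in group 16.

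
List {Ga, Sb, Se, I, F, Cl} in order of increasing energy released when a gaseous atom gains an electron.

Ga < Sb < Se < I < F < Cl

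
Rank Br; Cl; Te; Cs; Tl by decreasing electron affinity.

Cl is in period 3, group 17; Br is in period 4, group 17; Te is in period 5, group 16; Cs is in period 6, group 1; Tl is in period 6, group 13.
EA tends to increase across a period and decrease down a group, though the pattern is less regular than for IE or radius.
These span different periods and groups, so the two trends combine.
Cs > Tl: this pair runs against the simple trend — see the exception note.
Te > Cs: relative to Cs, both the across-period and down-group shifts push Te's electron affinity up.
Br > Te: both effects reinforce here, so Br is clearly the higher of the two.
Cl > Br: they share group 17; the group trend gives Cl the larger value.
Note the exception: Cs has a higher electron affinity than Tl, contrary to the simple trend — Tl's ns²np¹ configuration gives only a small electron affinity — the sparsely filled np subshell binds an added electron weakly.
Approximate values (kJ/mol): Cl 349, Br 325, Te 190, Cs 46, Tl 19.
So from highest to lowest: Cl > Br > Te > Cs > Tl.

Cl, Br, Te, Cs, Tl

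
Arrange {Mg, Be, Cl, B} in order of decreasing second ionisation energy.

The second ionization energy removes an electron from the +1 ion. For each element: Mg⁺ still has 1 valence electron; Be⁺ still has 1 valence electron; Cl⁺ still has 6 valence electrons; B⁺ still has 2 valence electrons.
All are still removing valence electrons, so compare the +1 ions as you would atoms: IE_2 generally rises across a period (higher Z_eff) and falls down a group (larger shell), subject to the usual subshell exceptions.
Valence configurations: Mg⁺ [Ne]3s¹, Be⁺ [He]2s¹, Cl⁺ [Ne]3s²3p⁴, B⁺ [He]2s².
Tabulated IE_2 (kJ/mol): Mg 1451, Be 1757, Cl 2298, B 2427.
Hence IE_2: Mg < Be < Cl < B.

B, Cl, Be, Mg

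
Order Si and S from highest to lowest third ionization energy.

S > Si

After 2 electrons have been removed, what remains? Si²⁺ still has 2 valence electrons; S²⁺ still has 4 valence electrons.
All are still removing valence electrons, so compare the +2 ions as you would atoms: IE_3 generally rises across a period (higher Z_eff) and falls down a group (larger shell), subject to the usual subshell exceptions.
Valence configurations: Si²⁺ [Ne]3s², S²⁺ [Ne]3s²3p².
The numbers (kJ/mol): Si 3232, S 3357.
Overall IE_3 order: Si < S.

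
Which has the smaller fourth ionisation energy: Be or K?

K

The fourth ionization energy removes an electron from the +3 ion. For each element: Be³⁺ is already 1 electron into the core; K³⁺ is already 2 electrons into the core.
All of these are removing an electron from a noble-gas core or deeper; the smaller core (lower principal quantum number) is held far more tightly, and within a period the higher nuclear charge binds the same core more tightly.
Tabulated IE_4 (kJ/mol): Be 21007, K 5877.
Putting it together, IE_4: K < Be.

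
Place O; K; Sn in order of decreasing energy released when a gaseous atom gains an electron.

O is in period 2, group 16; K is in period 4, group 1; Sn is in period 5, group 14.
Atoms with high Z_eff and room in the valence shell (especially the halogens) have the most exothermic electron affinities.
Here both period and group differ, so the two effects have to be weighed against each other.
Sn > K: the two effects oppose for this pair; the across-period effect wins (107 vs 48 kJ/mol).
O > Sn: both effects reinforce here, so O is clearly the higher of the two.
Approximate values (kJ/mol): O 141, K 48, Sn 107.
So from highest to lowest: O > Sn > K.

O > Sn > K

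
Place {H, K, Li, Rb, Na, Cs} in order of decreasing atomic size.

Moving right in a period, electrons are added to the same shell under a stronger nuclear pull, so atoms get smaller; moving down, a new shell is opened and atoms get larger.
All are in group 1, so atomic radius increases down the group.
So from largest to smallest: Cs > Rb > K > Na > Li > H.

Cs > Rb > K > Na > Li > H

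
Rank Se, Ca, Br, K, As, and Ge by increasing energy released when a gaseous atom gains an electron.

Electron affinity generally becomes more exothermic across a period toward the halogens and less exothermic down a group.
All lie in period 4; the across-period trend (electron affinity increases left to right) applies, with the exception below.
Note the exception: K has a higher electron affinity than Ca, contrary to the simple trend — adding an electron to Ca (ns²) has to open a new, higher-energy np subshell, which is unfavourable.
Note the exception: Ge has a higher electron affinity than As, contrary to the simple trend — adding an electron to As's half-filled 4p³ is unfavourable, so Ge (4p²) has the more exothermic EA.
Approximate values (kJ/mol): K 48, Ca 2, Ge 119, As 78, Se 195, Br 325.
So from lowest to highest: Ca < K < As < Ge < Se < Br.

Ca, K, As, Ge, Se, Br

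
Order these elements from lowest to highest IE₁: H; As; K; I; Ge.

H is in period 1, group 1; K is in period 4, group 1; Ge is in period 4, group 14; As is in period 4, group 15; I is in period 5, group 17.
Across a period the outer electron is held more tightly (higher IE₁); down a group it sits in a higher shell, more shielded, and comes off more easily.
These span different periods and groups, so the two trends combine.
Ge > K: Ge lies to the right of K in period 4, so the across-period effect alone puts Ge higher.
As > Ge: As lies to the right of Ge in period 4, so the across-period effect alone puts As higher.
I > As: period and group pull opposite ways; the across-period shift dominates (1008 vs 947 kJ/mol).
H > I: period and group pull opposite ways; the down-group shift dominates (1312 vs 1008 kJ/mol).
Approximate values (kJ/mol): H 1312, K 419, Ge 762, As 947, I 1008.
So from lowest to highest: K < Ge < As < I < H.

K < Ge < As < I < H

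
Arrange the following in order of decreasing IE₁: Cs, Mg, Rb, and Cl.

Cl > Mg > Rb > Cs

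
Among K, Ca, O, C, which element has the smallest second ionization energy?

The second ionization energy removes an electron from the +1 ion. For each element: K⁺ is the bare [Ar] core; Ca⁺ still has 1 valence electron; O⁺ still has 5 valence electrons; C⁺ still has 3 valence electrons.
Usually core removal costs more than valence removal, but here the competition is close: a tightly held n=2 valence electron can cost more to remove than an n=3 core electron, so the actual values have to decide it.
Valence configurations: Ca⁺ [Ar]4s¹, O⁺ [He]2s²2p³, C⁺ [He]2s²2p¹.
The numbers (kJ/mol): K 3052, Ca 1145, O 3388, C 2353.
Hence IE_2: Ca < C < K < O.

Ca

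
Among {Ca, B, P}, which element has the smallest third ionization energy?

P

After 2 electrons have been removed, what remains? Ca²⁺ is the bare [Ar] core; B²⁺ still has 1 valence electron; P²⁺ still has 3 valence electrons.
Pulling an electron out of a noble-gas core costs far more than removing a remaining valence electron, so Ca sits at the high end of IE_3.
Valence configurations: B²⁺ [He]2s¹, P²⁺ [Ne]3s²3p¹.
Tabulated IE_3 (kJ/mol): Ca 4912, B 3660, P 2914.
Hence IE_3: P < B < Ca.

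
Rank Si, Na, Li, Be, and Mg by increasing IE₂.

Mg < Si < Be < Na < Li

After 1 electron has been removed, what remains? Si⁺ still has 3 valence electrons; Na⁺ is the bare [Ne] core; Li⁺ is the bare [He] core; Be⁺ still has 1 valence electron; Mg⁺ still has 1 valence electron.
Core electrons are held far more tightly than valence electrons, so Na and Li top the IE_2 order.
Valence configurations: Si⁺ [Ne]3s²3p¹, Be⁺ [He]2s¹, Mg⁺ [Ne]3s¹.
The numbers (kJ/mol): Si 1577, Na 4562, Li 7298, Be 1757, Mg 1451.
So the second ionization energies run Mg < Si < Be < Na < Li.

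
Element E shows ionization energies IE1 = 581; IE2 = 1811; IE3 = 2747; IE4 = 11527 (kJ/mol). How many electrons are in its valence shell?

Look for the largest jump between consecutive ionization energies: IE4/IE3 ≈ 4.2, far larger than any earlier ratio.
That jump marks the point where a core electron is being removed. So the atom has 3 valence electrons.

3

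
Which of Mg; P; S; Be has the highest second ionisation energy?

Consider each +1 ion: Mg⁺ still has 1 valence electron; P⁺ still has 4 valence electrons; S⁺ still has 5 valence electrons; Be⁺ still has 1 valence electron.
All are still removing valence electrons, so compare the +1 ions as you would atoms: IE_2 generally rises across a period (higher Z_eff) and falls down a group (larger shell), subject to the usual subshell exceptions.
Valence configurations: Mg⁺ [Ne]3s¹, P⁺ [Ne]3s²3p², S⁺ [Ne]3s²3p³, Be⁺ [He]2s¹.
Tabulated IE_2 (kJ/mol): Mg 1451, P 1907, S 2252, Be 1757.
Overall IE_2 order: Mg < Be < P < S.

S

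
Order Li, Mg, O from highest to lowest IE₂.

The second ionization energy removes an electron from the +1 ion. For each element: Li⁺ is the bare [He] core; Mg⁺ still has 1 valence electron; O⁺ still has 5 valence electrons.
Breaking into a closed-shell core is much more expensive than removing a leftover valence electron — Li has the largest IE_2 here.
Valence configurations: Mg⁺ [Ne]3s¹, O⁺ [He]2s²2p³.
Approximate IE_2 values (kJ/mol): Li 7298, Mg 1451, O 3388.
Putting it together, IE_2: Mg < O < Li.

Li > O > Mg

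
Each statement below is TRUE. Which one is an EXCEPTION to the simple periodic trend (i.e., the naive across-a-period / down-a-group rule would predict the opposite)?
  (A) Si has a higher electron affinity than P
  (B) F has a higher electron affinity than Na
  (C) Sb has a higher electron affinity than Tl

The general trend: electron affinity increases across a period and decreases down a group.
(A) Si (period 3, group 14) vs P (period 3, group 15): the stated order contradicts the simple trend.
(B) F (period 2, group 17) vs Na (period 3, group 1): the stated order agrees with the simple trend.
(C) Sb (period 5, group 15) vs Tl (period 6, group 13): the stated order agrees with the simple trend.
The exception is (A): adding an electron to P's half-filled 3p³ is unfavourable, so Si (3p²) has the more exothermic EA.

(A)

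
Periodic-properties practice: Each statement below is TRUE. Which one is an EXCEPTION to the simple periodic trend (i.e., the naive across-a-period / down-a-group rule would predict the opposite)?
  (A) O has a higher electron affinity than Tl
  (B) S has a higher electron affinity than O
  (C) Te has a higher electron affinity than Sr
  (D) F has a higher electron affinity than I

(B)

The general trend: electron affinity increases across a period and decreases down a group.
(A) O (period 2, group 16) vs Tl (period 6, group 13): the stated order agrees with the simple trend.
(B) S (period 3, group 16) vs O (period 2, group 16): the stated order contradicts the simple trend.
(C) Te (period 5, group 16) vs Sr (period 5, group 2): the stated order agrees with the simple trend.
(D) F (period 2, group 17) vs I (period 5, group 17): the stated order agrees with the simple trend.
The exception is (B): the compact 2p subshell of O repels the added electron more than S's larger 3p does.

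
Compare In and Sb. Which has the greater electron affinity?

Sb

In is in period 5, group 13; Sb is in period 5, group 15.
Atoms with high Z_eff and room in the valence shell (especially the halogens) have the most exothermic electron affinities.
All lie in period 5, so electron affinity increases left to right.
So Sb has the greater electron affinity (Sb > In).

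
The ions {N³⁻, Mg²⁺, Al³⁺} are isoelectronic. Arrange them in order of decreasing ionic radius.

N³⁻ > Mg²⁺ > Al³⁺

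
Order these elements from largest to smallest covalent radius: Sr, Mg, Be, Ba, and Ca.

Ba, Sr, Ca, Mg, Be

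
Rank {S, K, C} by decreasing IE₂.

The second ionization energy removes an electron from the +1 ion. For each element: S⁺ still has 5 valence electrons; K⁺ is the bare [Ar] core; C⁺ still has 3 valence electrons.
Pulling an electron out of a noble-gas core costs far more than removing a remaining valence electron, so K sits at the high end of IE_2.
Valence configurations: S⁺ [Ne]3s²3p³, C⁺ [He]2s²2p¹.
Approximate IE_2 values (kJ/mol): S 2252, K 3052, C 2353.
Hence IE_2: S < C < K.

K, C, S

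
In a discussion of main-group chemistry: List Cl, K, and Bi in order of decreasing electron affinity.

Cl is in period 3, group 17; K is in period 4, group 1; Bi is in period 6, group 15.
Atoms with high Z_eff and room in the valence shell (especially the halogens) have the most exothermic electron affinities.
These span different periods and groups, so the two trends combine.
Bi > K: the two effects oppose for this pair; the across-period effect wins (91 vs 48 kJ/mol).
Cl > Bi: both effects reinforce here, so Cl is clearly the higher of the two.
For reference (kJ/mol): Cl 349, K 48, Bi 91.
So from highest to lowest: Cl > Bi > K.

Cl > Bi > K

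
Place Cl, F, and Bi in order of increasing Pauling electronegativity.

Bi, Cl, F

F is in period 2, group 17; Cl is in period 3, group 17; Bi is in period 6, group 15.
EN rises left→right (higher Z_eff, smaller atoms) and falls top→bottom (larger, more shielded atoms).
Neither a single period nor a single group — weigh both effects.
Cl > Bi: relative to Bi, both the across-period and down-group shifts push Cl's electronegativity up.
F > Cl: they share group 17; the group trend gives F the larger value.
Approximate values (Pauling): F 3.98, Cl 3.16, Bi 2.02.
So from lowest to highest: Bi < Cl < F.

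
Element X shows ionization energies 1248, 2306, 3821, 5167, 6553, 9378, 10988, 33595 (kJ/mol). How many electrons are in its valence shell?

7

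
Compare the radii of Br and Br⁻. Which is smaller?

Br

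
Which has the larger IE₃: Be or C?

Be

The third ionization energy removes an electron from the +2 ion. For each element: Be²⁺ is the bare [He] core; C²⁺ still has 2 valence electrons.
Core electrons are held far more tightly than valence electrons, so Be tops the IE_3 order.
Tabulated IE_3 (kJ/mol): Be 14849, C 4620.
Putting it together, IE_3: C < Be.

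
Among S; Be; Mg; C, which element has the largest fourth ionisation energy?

The fourth ionization energy removes an electron from the +3 ion. For each element: S³⁺ still has 3 valence electrons; Be³⁺ is already 1 electron into the core; Mg³⁺ is already 1 electron into the core; C³⁺ still has 1 valence electron.
Pulling an electron out of a noble-gas core costs far more than removing a remaining valence electron, so Mg and Be sit at the high end of IE_4.
Valence configurations: S³⁺ [Ne]3s²3p¹, C³⁺ [He]2s¹.
The numbers (kJ/mol): S 4556, Be 21007, Mg 10543, C 6223.
So the fourth ionization energies run S < C < Mg < Be.

Be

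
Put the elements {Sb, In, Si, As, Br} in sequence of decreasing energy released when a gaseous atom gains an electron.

Si is in period 3, group 14; As is in period 4, group 15; Br is in period 4, group 17; In is in period 5, group 13; Sb is in period 5, group 15.
Atoms with high Z_eff and room in the valence shell (especially the halogens) have the most exothermic electron affinities.
These span different periods and groups, so the two trends combine.
As > In: relative to In, both the across-period and down-group shifts push As's electron affinity up.
Sb > As: this pair runs against the simple trend — see the exception note.
Si > Sb: the two effects oppose for this pair; the down-group effect wins (134 vs 103 kJ/mol).
Br > Si: period and group pull opposite ways; the across-period shift dominates (325 vs 134 kJ/mol).
Note the exception: Sb has a higher electron affinity than As, contrary to the simple trend — both are half-filled np³, but the pairing/repulsion penalty for the added electron shrinks as the p orbitals become larger and more diffuse down the group, and for Sb that outweighs the weaker nuclear attraction.
Approximate values (kJ/mol): Si 134, As 78, Br 325, In 29, Sb 103.
So from highest to lowest: Br > Si > Sb > As > In.

Br, Si, Sb, As, In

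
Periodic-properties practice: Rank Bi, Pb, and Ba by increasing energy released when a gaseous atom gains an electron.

Ba, Pb, Bi

EA tends to increase across a period and decrease down a group, though the pattern is less regular than for IE or radius.
All lie in period 6, so electron affinity increases left to right.
So from lowest to highest: Ba < Pb < Bi.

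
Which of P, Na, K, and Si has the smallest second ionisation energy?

Consider each +1 ion: P⁺ still has 4 valence electrons; Na⁺ is the bare [Ne] core; K⁺ is the bare [Ar] core; Si⁺ still has 3 valence electrons.
Breaking into a closed-shell core is much more expensive than removing a leftover valence electron — K and Na have the largest IE_2 here.
Valence configurations: P⁺ [Ne]3s²3p², Si⁺ [Ne]3s²3p¹.
Tabulated IE_2 (kJ/mol): P 1907, Na 4562, K 3052, Si 1577.
Hence IE_2: Si < P < K < Na.

Si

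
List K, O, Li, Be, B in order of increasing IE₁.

IE₁ increases left→right with effective nuclear charge and decreases top→bottom as the valence shell moves farther out.
These span different periods and groups, so the two trends combine.
Li > K: Li sits above K in group 1, so the down-group effect alone puts Li higher.
B > Li: B lies to the right of Li in period 2, so the across-period effect alone puts B higher.
Be > B: this pair runs against the simple trend — see the exception note.
O > Be: both are in period 2; the period trend gives O the larger value.
Note the exception: Be has a higher first ionization energy than B, contrary to the simple trend — removing B's lone 2p electron is easier than breaking Be's filled 2s².
For reference (kJ/mol): Li 520, Be 900, B 801, O 1314, K 419.
So from lowest to highest: K < Li < B < Be < O.

K, Li, B, Be, O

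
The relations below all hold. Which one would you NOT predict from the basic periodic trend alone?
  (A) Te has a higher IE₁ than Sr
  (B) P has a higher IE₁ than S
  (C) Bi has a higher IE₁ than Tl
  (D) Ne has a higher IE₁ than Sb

(B)

The general trend: IE₁ increases across a period and decreases down a group.
(A) Te (period 5, group 16) vs Sr (period 5, group 2): the stated order agrees with the simple trend.
(B) P (period 3, group 15) vs S (period 3, group 16): the stated order contradicts the simple trend.
(C) Bi (period 6, group 15) vs Tl (period 6, group 13): the stated order agrees with the simple trend.
(D) Ne (period 2, group 18) vs Sb (period 5, group 15): the stated order agrees with the simple trend.
The exception is (B): S (3p⁴) ionizes more easily than half-filled P (3p³) because the paired 3p electron in S is pushed out by e⁻–e⁻ repulsion.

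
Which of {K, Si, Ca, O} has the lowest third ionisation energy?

Si

The third ionization energy removes an electron from the +2 ion. For each element: K²⁺ is already 1 electron into the core; Si²⁺ still has 2 valence electrons; Ca²⁺ is the bare [Ar] core; O²⁺ still has 4 valence electrons.
Usually core removal costs more than valence removal, but here the competition is close: a tightly held n=2 valence electron can cost more to remove than an n=3 core electron, so the actual values have to decide it.
Valence configurations: Si²⁺ [Ne]3s², O²⁺ [He]2s²2p².
The numbers (kJ/mol): K 4420, Si 3232, Ca 4912, O 5300.
Putting it together, IE_3: Si < K < Ca < O.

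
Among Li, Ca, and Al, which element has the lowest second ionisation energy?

Ca

Consider each +1 ion: Li⁺ is the bare [He] core; Ca⁺ still has 1 valence electron; Al⁺ still has 2 valence electrons.
Breaking into a closed-shell core is much more expensive than removing a leftover valence electron — Li has the largest IE_2 here.
Valence configurations: Ca⁺ [Ar]4s¹, Al⁺ [Ne]3s².
Tabulated IE_2 (kJ/mol): Li 7298, Ca 1145, Al 1817.
So the second ionization energies run Ca < Al < Li.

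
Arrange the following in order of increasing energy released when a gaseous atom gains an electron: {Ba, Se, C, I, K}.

Electron affinity generally becomes more exothermic across a period toward the halogens and less exothermic down a group.
These span different periods and groups, so the two trends combine.
K > Ba: period and group pull opposite ways; the down-group shift dominates (48 vs 14 kJ/mol).
C > K: relative to K, both the across-period and down-group shifts push C's electron affinity up.
Se > C: the two effects oppose for this pair; the across-period effect wins (195 vs 122 kJ/mol).
I > Se: period and group pull opposite ways; the across-period shift dominates (295 vs 195 kJ/mol).
For reference (kJ/mol): C 122, K 48, Se 195, I 295, Ba 14.
So from lowest to highest: Ba < K < C < Se < I.

Ba < K < C < Se < I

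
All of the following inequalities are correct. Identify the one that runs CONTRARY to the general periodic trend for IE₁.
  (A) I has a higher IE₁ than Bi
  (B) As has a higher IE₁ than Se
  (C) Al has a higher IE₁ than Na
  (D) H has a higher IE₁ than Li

The general trend: IE₁ increases across a period and decreases down a group.
(A) I (period 5, group 17) vs Bi (period 6, group 15): the stated order agrees with the simple trend.
(B) As (period 4, group 15) vs Se (period 4, group 16): the stated order contradicts the simple trend.
(C) Al (period 3, group 13) vs Na (period 3, group 1): the stated order agrees with the simple trend.
(D) H (period 1, group 1) vs Li (period 2, group 1): the stated order agrees with the simple trend.
The exception is (B): Se (4p⁴) ionizes more easily than half-filled As (4p³).

(B)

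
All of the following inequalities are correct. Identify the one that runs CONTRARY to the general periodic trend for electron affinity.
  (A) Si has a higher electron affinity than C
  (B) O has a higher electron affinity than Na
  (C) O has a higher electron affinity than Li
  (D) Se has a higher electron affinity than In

The general trend: electron affinity increases across a period and decreases down a group.
(A) Si (period 3, group 14) vs C (period 2, group 14): the stated order contradicts the simple trend.
(B) O (period 2, group 16) vs Na (period 3, group 1): the stated order agrees with the simple trend.
(C) O (period 2, group 16) vs Li (period 2, group 1): the stated order agrees with the simple trend.
(D) Se (period 4, group 16) vs In (period 5, group 13): the stated order agrees with the simple trend.
The exception is (A): Si's larger, more diffuse 3p orbitals accept an added electron slightly more readily than C's compact 2p.

(A)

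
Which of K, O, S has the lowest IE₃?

Consider each +2 ion: K²⁺ is already 1 electron into the core; O²⁺ still has 4 valence electrons; S²⁺ still has 4 valence electrons.
Usually core removal costs more than valence removal, but here the competition is close: a tightly held n=2 valence electron can cost more to remove than an n=3 core electron, so the actual values have to decide it.
Valence configurations: O²⁺ [He]2s²2p², S²⁺ [Ne]3s²3p².
Approximate IE_3 values (kJ/mol): K 4420, O 5300, S 3357.
Putting it together, IE_3: S < K < O.

S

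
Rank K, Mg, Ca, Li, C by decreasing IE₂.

The second ionization energy removes an electron from the +1 ion. For each element: K⁺ is the bare [Ar] core; Mg⁺ still has 1 valence electron; Ca⁺ still has 1 valence electron; Li⁺ is the bare [He] core; C⁺ still has 3 valence electrons.
Breaking into a closed-shell core is much more expensive than removing a leftover valence electron — K and Li have the largest IE_2 here.
Valence configurations: Mg⁺ [Ne]3s¹, Ca⁺ [Ar]4s¹, C⁺ [He]2s²2p¹.
Approximate IE_2 values (kJ/mol): K 3052, Mg 1451, Ca 1145, Li 7298, C 2353.
Putting it together, IE_2: Ca < Mg < C < K < Li.

Li > K > C > Mg > Ca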